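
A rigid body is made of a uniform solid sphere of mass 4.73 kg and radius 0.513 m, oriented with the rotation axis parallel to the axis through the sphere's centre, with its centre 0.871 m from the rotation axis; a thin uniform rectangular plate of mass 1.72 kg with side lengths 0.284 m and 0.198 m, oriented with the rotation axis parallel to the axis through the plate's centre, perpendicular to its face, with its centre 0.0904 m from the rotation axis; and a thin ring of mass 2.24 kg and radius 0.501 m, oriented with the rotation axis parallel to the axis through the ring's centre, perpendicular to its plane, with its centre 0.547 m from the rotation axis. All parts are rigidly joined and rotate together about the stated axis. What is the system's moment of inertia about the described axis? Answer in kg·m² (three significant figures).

5.35

Solid sphere: I_cm = (2/5)MR² = (2/5)(4.73)(0.513)² = 0.49792 kg·m²; centre at d = 0.871 m, so I = I_cm + Md² gives I = 0.49792 + (4.73)(0.871)² = 4.0863 kg·m².
Rectangular plate: I_cm = (1/12)M(a²+b²) = (1/12)(1.72)[(0.284)² + (0.198)²] = 0.01718 kg·m²; centre at d = 0.0904 m, so I = I_cm + Md² gives I = 0.01718 + (1.72)(0.0904)² = 0.031236 kg·m².
Thin ring: I_cm = MR² = (2.24)(0.501)² = 0.56224 kg·m²; centre at d = 0.547 m, so I = I_cm + Md² gives I = 0.56224 + (2.24)(0.547)² = 1.2325 kg·m².
Total I = 4.0863 + 0.031236 + 1.2325 = 5.35 kg·m².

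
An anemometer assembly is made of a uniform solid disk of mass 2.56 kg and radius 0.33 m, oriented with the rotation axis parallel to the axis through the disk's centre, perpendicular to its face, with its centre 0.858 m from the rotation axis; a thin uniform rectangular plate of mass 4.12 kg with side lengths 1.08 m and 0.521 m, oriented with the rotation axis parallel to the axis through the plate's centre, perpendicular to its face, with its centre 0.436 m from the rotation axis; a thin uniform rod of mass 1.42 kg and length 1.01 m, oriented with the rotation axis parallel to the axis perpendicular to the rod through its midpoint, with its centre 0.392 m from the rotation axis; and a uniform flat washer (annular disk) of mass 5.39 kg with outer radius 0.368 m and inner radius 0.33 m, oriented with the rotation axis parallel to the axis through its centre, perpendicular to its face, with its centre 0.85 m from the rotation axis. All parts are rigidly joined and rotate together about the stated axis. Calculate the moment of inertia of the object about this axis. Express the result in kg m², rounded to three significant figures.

8.19

Solid disk: I_cm = (1/2)MR² = (1/2)(2.56)(0.33)² = 0.13939 kg m²; centre at d = 0.858 m, so I = I_cm + Md² gives I = 0.13939 + (2.56)(0.858)² = 2.024 kg m².
Rectangular plate: I_cm = (1/12)M(a²+b²) = (1/12)(4.12)[(1.08)² + (0.521)²] = 0.49366 kg m²; centre at d = 0.436 m, so I = I_cm + Md² gives I = 0.49366 + (4.12)(0.436)² = 1.2769 kg m².
Thin rod: I_cm = (1/12)ML² = (1/12)(1.42)(1.01)² = 0.12071 kg m²; centre at d = 0.392 m, so I = I_cm + Md² gives I = 0.12071 + (1.42)(0.392)² = 0.33891 kg m².
Annular disk: I_cm = (1/2)M(R²+r²) = (1/2)(5.39)[(0.368)² + (0.33)²] = 0.65845 kg m²; centre at d = 0.85 m, so I = I_cm + Md² gives I = 0.65845 + (5.39)(0.85)² = 4.5527 kg m².
Total I = 2.024 + 1.2769 + 0.33891 + 4.5527 = 8.1925 kg m².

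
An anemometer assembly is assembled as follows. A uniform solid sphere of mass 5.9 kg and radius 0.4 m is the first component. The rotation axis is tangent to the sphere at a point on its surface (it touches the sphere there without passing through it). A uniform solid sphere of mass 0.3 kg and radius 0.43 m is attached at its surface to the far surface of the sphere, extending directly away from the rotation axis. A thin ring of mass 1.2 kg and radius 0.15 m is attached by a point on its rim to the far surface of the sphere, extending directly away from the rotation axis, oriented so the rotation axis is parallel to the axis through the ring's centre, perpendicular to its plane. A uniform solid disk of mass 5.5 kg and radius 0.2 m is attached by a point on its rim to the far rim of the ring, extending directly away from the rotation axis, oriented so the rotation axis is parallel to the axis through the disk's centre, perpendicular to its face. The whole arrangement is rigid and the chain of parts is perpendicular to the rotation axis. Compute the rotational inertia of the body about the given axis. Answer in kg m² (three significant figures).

Solid sphere: I_cm = (2/5)MR² = (2/5)(5.9)(0.4)² = 0.3776 kg m²; centre at d = 0.4 m, so the parallel axis theorem gives I = 0.3776 + (5.9)(0.4)² = 1.3216 kg m².
Solid sphere: I_cm = (2/5)MR² = (2/5)(0.3)(0.43)² = 0.022188 kg m²; centre at d = 0.4 + 0.4 + 0.43 = 1.23 m, so the parallel axis theorem gives I = 0.022188 + (0.3)(1.23)² = 0.47606 kg m².
Thin ring: I_cm = MR² = (1.2)(0.15)² = 0.027 kg m²; centre at d = 0.4 + 0.4 + 0.43 + 0.43 + 0.15 = 1.81 m, so the parallel axis theorem gives I = 0.027 + (1.2)(1.81)² = 3.9583 kg m².
Solid disk: I_cm = (1/2)MR² = (1/2)(5.5)(0.2)² = 0.11 kg m²; centre at d = 0.4 + 0.4 + 0.43 + 0.43 + 0.15 + 0.15 + 0.2 = 2.16 m, so the parallel axis theorem gives I = 0.11 + (5.5)(2.16)² = 25.771 kg m².
Total I = 1.3216 + 0.47606 + 3.9583 + 25.771 = 31.527 kg m².

31.5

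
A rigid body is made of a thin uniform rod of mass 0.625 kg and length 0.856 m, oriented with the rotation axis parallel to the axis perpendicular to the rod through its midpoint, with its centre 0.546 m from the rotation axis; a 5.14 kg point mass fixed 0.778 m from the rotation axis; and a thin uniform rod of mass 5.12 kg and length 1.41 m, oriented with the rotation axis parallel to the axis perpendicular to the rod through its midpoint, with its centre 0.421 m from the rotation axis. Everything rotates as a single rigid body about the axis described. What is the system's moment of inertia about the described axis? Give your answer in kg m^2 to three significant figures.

Thin rod: I_cm = (1/12)ML² = (1/12)(0.625)(0.856)² = 0.038163 kg m^2; centre at d = 0.546 m, so the parallel axis theorem gives I = 0.038163 + (0.625)(0.546)² = 0.22449 kg m^2.
Point mass: I_cm = 0; centre at d = 0.778 m, so the parallel axis theorem gives I = 0 + (5.14)(0.778)² = 3.1112 kg m^2.
Thin rod: I_cm = (1/12)ML² = (1/12)(5.12)(1.41)² = 0.84826 kg m^2; centre at d = 0.421 m, so the parallel axis theorem gives I = 0.84826 + (5.12)(0.421)² = 1.7557 kg m^2.
Total I = 0.22449 + 3.1112 + 1.7557 = 5.0914 kg m^2.

5.09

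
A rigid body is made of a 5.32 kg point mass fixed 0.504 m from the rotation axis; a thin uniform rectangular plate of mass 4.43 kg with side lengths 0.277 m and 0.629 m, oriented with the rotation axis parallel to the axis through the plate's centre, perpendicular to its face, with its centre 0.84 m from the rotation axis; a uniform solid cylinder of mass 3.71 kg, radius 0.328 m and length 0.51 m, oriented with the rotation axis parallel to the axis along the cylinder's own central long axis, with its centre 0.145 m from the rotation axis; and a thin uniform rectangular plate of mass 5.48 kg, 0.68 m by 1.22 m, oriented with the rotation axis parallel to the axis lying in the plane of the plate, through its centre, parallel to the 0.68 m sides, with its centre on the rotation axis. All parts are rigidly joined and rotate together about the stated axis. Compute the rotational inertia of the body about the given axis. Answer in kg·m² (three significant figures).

5.61

Point mass: I_cm = 0; centre at d = 0.504 m, so the parallel axis theorem gives I = 0 + (5.32)(0.504)² = 1.3514 kg·m².
Rectangular plate: I_cm = (1/12)M(a²+b²) = (1/12)(4.43)[(0.277)² + (0.629)²] = 0.17438 kg·m²; centre at d = 0.84 m, so the parallel axis theorem gives I = 0.17438 + (4.43)(0.84)² = 3.3002 kg·m².
Solid cylinder: I_cm = (1/2)MR² = (1/2)(3.71)(0.328)² = 0.19957 kg·m²; centre at d = 0.145 m, so the parallel axis theorem gives I = 0.19957 + (3.71)(0.145)² = 0.27757 kg·m².
Rectangular plate: I_cm = (1/12)Mb² = (1/12)(5.48)(1.22)² = 0.6797 kg·m²; axis through the centre, so I = 0.6797 kg·m².
Total I = 1.3514 + 3.3002 + 0.27757 + 0.6797 = 5.6088 kg·m².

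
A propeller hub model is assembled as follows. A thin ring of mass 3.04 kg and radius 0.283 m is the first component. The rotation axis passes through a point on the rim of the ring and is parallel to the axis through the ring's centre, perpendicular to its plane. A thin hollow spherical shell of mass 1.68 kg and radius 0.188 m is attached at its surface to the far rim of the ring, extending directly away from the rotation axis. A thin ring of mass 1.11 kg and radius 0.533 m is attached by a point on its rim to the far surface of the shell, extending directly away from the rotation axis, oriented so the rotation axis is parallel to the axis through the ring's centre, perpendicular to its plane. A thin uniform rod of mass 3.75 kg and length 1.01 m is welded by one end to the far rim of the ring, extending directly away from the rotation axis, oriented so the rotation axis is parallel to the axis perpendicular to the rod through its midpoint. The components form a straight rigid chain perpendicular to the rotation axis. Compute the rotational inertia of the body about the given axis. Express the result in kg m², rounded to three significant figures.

Thin ring: I_cm = MR² = (3.04)(0.283)² = 0.24347 kg m²; centre at d = 0.283 m, so I = I_cm + Md² gives I = 0.24347 + (3.04)(0.283)² = 0.48694 kg m².
Spherical shell: I_cm = (2/3)MR² = (2/3)(1.68)(0.188)² = 0.039585 kg m²; centre at d = 0.283 + 0.283 + 0.188 = 0.754 m, so I = I_cm + Md² gives I = 0.039585 + (1.68)(0.754)² = 0.99469 kg m².
Thin ring: I_cm = MR² = (1.11)(0.533)² = 0.31534 kg m²; centre at d = 0.283 + 0.283 + 0.188 + 0.188 + 0.533 = 1.475 m, so I = I_cm + Md² gives I = 0.31534 + (1.11)(1.475)² = 2.7303 kg m².
Thin rod: I_cm = (1/12)ML² = (1/12)(3.75)(1.01)² = 0.31878 kg m²; centre at d = 0.283 + 0.283 + 0.188 + 0.188 + 0.533 + 0.533 + 0.505 = 2.513 m, so I = I_cm + Md² gives I = 0.31878 + (3.75)(2.513)² = 24.001 kg m².
Total I = 0.48694 + 0.99469 + 2.7303 + 24.001 = 28.213 kg m².

28.2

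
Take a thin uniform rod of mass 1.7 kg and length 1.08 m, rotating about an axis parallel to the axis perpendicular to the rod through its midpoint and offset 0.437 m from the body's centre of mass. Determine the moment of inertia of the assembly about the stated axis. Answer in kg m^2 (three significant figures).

0.490

I_cm = (1/12)ML² = (1/12)(1.7)(1.08)² = 0.16524 kg m^2; centre at d = 0.437 m, so I = I_cm + Md² gives I = 0.16524 + (1.7)(0.437)² = 0.48989 kg m^2.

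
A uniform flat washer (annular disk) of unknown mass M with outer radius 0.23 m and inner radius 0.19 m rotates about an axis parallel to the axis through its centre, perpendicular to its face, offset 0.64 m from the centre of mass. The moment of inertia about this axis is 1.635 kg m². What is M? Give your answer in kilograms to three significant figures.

3.60

I = I_cm + Md² = (1/2)M(R²+r²) + Md² = M·[0.5·[(0.23)² + (0.19)²] + (0.64)²] = M·0.4541.
So M = 1.635 / 0.4541 = 3.6005 kg.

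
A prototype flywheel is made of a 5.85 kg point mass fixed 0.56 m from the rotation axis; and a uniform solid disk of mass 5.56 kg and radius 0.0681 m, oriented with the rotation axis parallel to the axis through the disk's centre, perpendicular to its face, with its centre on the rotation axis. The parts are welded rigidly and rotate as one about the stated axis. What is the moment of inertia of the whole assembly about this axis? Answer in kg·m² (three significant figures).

1.85

Point mass: I_cm = 0; centre at d = 0.56 m, so I = I_cm + Md² gives I = 0 + (5.85)(0.56)² = 1.8346 kg·m².
Solid disk: I_cm = (1/2)MR² = (1/2)(5.56)(0.0681)² = 0.012893 kg·m²; axis through the centre, so I = 0.012893 kg·m².
Total I = 1.8346 + 0.012893 = 1.8475 kg·m².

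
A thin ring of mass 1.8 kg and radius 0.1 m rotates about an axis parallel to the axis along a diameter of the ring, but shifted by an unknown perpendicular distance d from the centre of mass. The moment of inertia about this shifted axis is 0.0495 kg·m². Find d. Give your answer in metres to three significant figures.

0.150

About the centre-of-mass axis, I_cm = (1/2)MR² = (1/2)(1.8)(0.1)² = 0.009 kg·m².
Parallel axis theorem: I = I_cm + Md², so Md² = 0.0495 − 0.009 = 0.0405 kg·m².
d = √(0.0405 / 1.8) = 0.15 m.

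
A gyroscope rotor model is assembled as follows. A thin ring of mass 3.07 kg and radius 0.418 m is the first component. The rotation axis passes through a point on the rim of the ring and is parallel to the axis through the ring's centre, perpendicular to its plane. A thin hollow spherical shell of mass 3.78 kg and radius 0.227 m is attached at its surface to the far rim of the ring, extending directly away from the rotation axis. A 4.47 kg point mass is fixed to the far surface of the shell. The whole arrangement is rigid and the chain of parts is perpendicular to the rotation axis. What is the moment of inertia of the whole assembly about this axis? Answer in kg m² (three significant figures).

Thin ring: I_cm = MR² = (3.07)(0.418)² = 0.5364 kg m²; centre at d = 0.418 m, so the parallel axis theorem gives I = 0.5364 + (3.07)(0.418)² = 1.0728 kg m².
Spherical shell: I_cm = (2/3)MR² = (2/3)(3.78)(0.227)² = 0.12985 kg m²; centre at d = 0.418 + 0.418 + 0.227 = 1.063 m, so the parallel axis theorem gives I = 0.12985 + (3.78)(1.063)² = 4.4011 kg m².
Point mass: I_cm = 0; centre at d = 0.418 + 0.418 + 0.227 + 0.227 = 1.29 m, so the parallel axis theorem gives I = 0 + (4.47)(1.29)² = 7.4385 kg m².
Total I = 1.0728 + 4.4011 + 7.4385 = 12.912 kg m².

12.9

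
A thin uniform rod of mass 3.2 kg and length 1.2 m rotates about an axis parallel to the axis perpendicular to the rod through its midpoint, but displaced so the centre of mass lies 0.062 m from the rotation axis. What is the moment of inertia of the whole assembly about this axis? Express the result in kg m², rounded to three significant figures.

0.396

I_cm = (1/12)ML² = (1/12)(3.2)(1.2)² = 0.384 kg m²; centre at d = 0.062 m, so the parallel axis theorem gives I = 0.384 + (3.2)(0.062)² = 0.3963 kg m².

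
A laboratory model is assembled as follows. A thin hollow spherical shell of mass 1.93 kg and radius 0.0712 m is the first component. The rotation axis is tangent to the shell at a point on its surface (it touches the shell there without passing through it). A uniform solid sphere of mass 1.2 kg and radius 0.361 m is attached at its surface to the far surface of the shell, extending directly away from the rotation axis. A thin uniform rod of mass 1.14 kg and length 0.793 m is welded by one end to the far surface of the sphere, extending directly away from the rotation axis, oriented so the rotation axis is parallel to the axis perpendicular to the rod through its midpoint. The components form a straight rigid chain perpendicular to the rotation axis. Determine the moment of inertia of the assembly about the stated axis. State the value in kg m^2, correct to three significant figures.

2.26

Spherical shell: I_cm = (2/3)MR² = (2/3)(1.93)(0.0712)² = 0.0065227 kg m^2; centre at d = 0.0712 m, so the parallel axis theorem gives I = 0.0065227 + (1.93)(0.0712)² = 0.016307 kg m^2.
Solid sphere: I_cm = (2/5)MR² = (2/5)(1.2)(0.361)² = 0.062554 kg m^2; centre at d = 0.0712 + 0.0712 + 0.361 = 0.5034 m, so the parallel axis theorem gives I = 0.062554 + (1.2)(0.5034)² = 0.36665 kg m^2.
Thin rod: I_cm = (1/12)ML² = (1/12)(1.14)(0.793)² = 0.059741 kg m^2; centre at d = 0.0712 + 0.0712 + 0.361 + 0.361 + 0.3965 = 1.2609 m, so the parallel axis theorem gives I = 0.059741 + (1.14)(1.2609)² = 1.8722 kg m^2.
Total I = 0.016307 + 0.36665 + 1.8722 = 2.2551 kg m^2.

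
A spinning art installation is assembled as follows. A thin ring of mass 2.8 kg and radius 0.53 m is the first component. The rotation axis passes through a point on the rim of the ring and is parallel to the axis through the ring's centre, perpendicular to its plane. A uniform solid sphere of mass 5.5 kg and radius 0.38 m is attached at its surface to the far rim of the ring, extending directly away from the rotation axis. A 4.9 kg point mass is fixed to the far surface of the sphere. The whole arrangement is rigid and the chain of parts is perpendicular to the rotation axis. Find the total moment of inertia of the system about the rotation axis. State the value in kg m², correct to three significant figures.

Thin ring: I_cm = MR² = (2.8)(0.53)² = 0.78652 kg m²; centre at d = 0.53 m, so the parallel axis theorem gives I = 0.78652 + (2.8)(0.53)² = 1.573 kg m².
Solid sphere: I_cm = (2/5)MR² = (2/5)(5.5)(0.38)² = 0.31768 kg m²; centre at d = 0.53 + 0.53 + 0.38 = 1.44 m, so the parallel axis theorem gives I = 0.31768 + (5.5)(1.44)² = 11.722 kg m².
Point mass: I_cm = 0; centre at d = 0.53 + 0.53 + 0.38 + 0.38 = 1.82 m, so the parallel axis theorem gives I = 0 + (4.9)(1.82)² = 16.231 kg m².
Total I = 1.573 + 11.722 + 16.231 = 29.526 kg m².

29.5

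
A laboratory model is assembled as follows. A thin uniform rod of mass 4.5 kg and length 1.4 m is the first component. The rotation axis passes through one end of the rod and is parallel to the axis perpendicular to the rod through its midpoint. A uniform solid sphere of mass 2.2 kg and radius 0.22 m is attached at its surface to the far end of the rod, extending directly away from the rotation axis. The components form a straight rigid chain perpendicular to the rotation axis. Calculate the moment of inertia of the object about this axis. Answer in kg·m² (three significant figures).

Thin rod: I_cm = (1/12)ML² = (1/12)(4.5)(1.4)² = 0.735 kg·m²; centre at d = 0.7 m, so I = I_cm + Md² gives I = 0.735 + (4.5)(0.7)² = 2.94 kg·m².
Solid sphere: I_cm = (2/5)MR² = (2/5)(2.2)(0.22)² = 0.042592 kg·m²; centre at d = 0.7 + 0.7 + 0.22 = 1.62 m, so I = I_cm + Md² gives I = 0.042592 + (2.2)(1.62)² = 5.8163 kg·m².
Total I = 2.94 + 5.8163 = 8.7563 kg·m².

8.76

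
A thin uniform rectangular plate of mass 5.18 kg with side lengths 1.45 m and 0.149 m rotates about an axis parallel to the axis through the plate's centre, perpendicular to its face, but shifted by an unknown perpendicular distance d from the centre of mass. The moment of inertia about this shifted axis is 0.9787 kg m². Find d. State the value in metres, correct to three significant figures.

0.109

About the centre-of-mass axis, I_cm = (1/12)M(a²+b²) = (1/12)(5.18)[(1.45)² + (0.149)²] = 0.91716 kg m².
Parallel axis theorem: I = I_cm + Md², so Md² = 0.9787 − 0.91716 = 0.061537 kg m².
d = √(0.061537 / 5.18) = 0.10899 m.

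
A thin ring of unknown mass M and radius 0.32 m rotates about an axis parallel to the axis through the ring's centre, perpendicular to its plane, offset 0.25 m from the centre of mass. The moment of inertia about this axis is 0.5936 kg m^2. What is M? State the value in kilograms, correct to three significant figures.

3.60

I = I_cm + Md² = MR² + Md² = M·[1·(0.32)² + (0.25)²] = M·0.1649.
So M = 0.5936 / 0.1649 = 3.5998 kg.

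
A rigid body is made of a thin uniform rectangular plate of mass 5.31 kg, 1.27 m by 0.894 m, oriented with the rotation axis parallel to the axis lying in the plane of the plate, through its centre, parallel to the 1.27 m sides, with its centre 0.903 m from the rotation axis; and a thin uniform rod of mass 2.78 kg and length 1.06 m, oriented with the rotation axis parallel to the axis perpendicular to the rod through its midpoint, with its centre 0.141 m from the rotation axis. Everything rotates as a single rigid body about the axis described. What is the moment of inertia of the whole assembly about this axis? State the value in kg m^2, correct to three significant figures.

5.00

Rectangular plate: I_cm = (1/12)Mb² = (1/12)(5.31)(0.894)² = 0.35366 kg m^2; centre at d = 0.903 m, so the parallel axis theorem gives I = 0.35366 + (5.31)(0.903)² = 4.6835 kg m^2.
Thin rod: I_cm = (1/12)ML² = (1/12)(2.78)(1.06)² = 0.2603 kg m^2; centre at d = 0.141 m, so the parallel axis theorem gives I = 0.2603 + (2.78)(0.141)² = 0.31557 kg m^2.
Total I = 4.6835 + 0.31557 = 4.9991 kg m^2.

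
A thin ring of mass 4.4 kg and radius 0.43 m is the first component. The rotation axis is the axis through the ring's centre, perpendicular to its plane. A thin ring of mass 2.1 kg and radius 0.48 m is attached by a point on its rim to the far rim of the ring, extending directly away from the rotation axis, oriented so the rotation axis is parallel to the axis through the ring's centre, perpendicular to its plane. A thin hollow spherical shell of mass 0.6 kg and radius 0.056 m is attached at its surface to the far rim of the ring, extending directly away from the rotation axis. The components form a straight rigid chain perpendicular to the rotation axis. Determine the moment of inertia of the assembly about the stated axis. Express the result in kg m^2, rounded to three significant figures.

4.29

Thin ring: I_cm = MR² = (4.4)(0.43)² = 0.81356 kg m^2; axis through the centre, so I = 0.81356 kg m^2.
Thin ring: I_cm = MR² = (2.1)(0.48)² = 0.48384 kg m^2; centre at d = 0.43 + 0.48 = 0.91 m, so the parallel axis theorem gives I = 0.48384 + (2.1)(0.91)² = 2.2228 kg m^2.
Spherical shell: I_cm = (2/3)MR² = (2/3)(0.6)(0.056)² = 0.0012544 kg m^2; centre at d = 0.43 + 0.48 + 0.48 + 0.056 = 1.446 m, so the parallel axis theorem gives I = 0.0012544 + (0.6)(1.446)² = 1.2558 kg m^2.
Total I = 0.81356 + 2.2228 + 1.2558 = 4.2922 kg m^2.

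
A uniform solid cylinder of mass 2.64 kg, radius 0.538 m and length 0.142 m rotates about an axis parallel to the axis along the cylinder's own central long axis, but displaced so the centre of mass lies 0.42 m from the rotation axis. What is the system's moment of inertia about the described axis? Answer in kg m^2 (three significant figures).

0.848

I_cm = (1/2)MR² = (1/2)(2.64)(0.538)² = 0.38207 kg m^2; centre at d = 0.42 m, so I = I_cm + Md² gives I = 0.38207 + (2.64)(0.42)² = 0.84776 kg m^2.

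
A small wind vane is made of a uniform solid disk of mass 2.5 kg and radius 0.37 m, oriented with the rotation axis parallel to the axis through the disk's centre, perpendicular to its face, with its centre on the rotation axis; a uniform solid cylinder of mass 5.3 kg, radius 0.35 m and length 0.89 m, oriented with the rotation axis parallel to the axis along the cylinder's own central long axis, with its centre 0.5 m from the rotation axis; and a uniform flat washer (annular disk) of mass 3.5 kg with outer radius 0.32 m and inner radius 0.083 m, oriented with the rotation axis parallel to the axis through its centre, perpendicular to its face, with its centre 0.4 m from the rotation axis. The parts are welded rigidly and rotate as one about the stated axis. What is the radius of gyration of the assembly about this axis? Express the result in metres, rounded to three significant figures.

0.477

Solid disk: I_cm = (1/2)MR² = (1/2)(2.5)(0.37)² = 0.17112 kg m²; axis through the centre, so I = 0.17112 kg m².
Solid cylinder: I_cm = (1/2)MR² = (1/2)(5.3)(0.35)² = 0.32462 kg m²; centre at d = 0.5 m, so the parallel axis theorem gives I = 0.32462 + (5.3)(0.5)² = 1.6496 kg m².
Annular disk: I_cm = (1/2)M(R²+r²) = (1/2)(3.5)[(0.32)² + (0.083)²] = 0.19126 kg m²; centre at d = 0.4 m, so the parallel axis theorem gives I = 0.19126 + (3.5)(0.4)² = 0.75126 kg m².
Total I = 2.572 kg m²; total mass M = 11.3 kg.
k = √(I/M) = √(2.572/11.3) = 0.47709 m.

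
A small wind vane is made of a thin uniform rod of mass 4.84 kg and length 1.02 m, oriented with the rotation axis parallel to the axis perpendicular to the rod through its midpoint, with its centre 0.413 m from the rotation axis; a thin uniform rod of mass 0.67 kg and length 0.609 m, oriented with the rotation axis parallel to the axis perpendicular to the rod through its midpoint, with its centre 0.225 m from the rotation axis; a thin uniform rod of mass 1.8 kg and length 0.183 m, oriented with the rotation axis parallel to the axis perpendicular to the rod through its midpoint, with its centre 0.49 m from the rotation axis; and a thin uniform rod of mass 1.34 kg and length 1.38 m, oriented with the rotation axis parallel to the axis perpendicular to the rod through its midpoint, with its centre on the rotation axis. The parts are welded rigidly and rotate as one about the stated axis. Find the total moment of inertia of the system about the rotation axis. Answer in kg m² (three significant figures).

1.95

Thin rod: I_cm = (1/12)ML² = (1/12)(4.84)(1.02)² = 0.41963 kg m²; centre at d = 0.413 m, so I = I_cm + Md² gives I = 0.41963 + (4.84)(0.413)² = 1.2452 kg m².
Thin rod: I_cm = (1/12)ML² = (1/12)(0.67)(0.609)² = 0.020708 kg m²; centre at d = 0.225 m, so I = I_cm + Md² gives I = 0.020708 + (0.67)(0.225)² = 0.054626 kg m².
Thin rod: I_cm = (1/12)ML² = (1/12)(1.8)(0.183)² = 0.0050233 kg m²; centre at d = 0.49 m, so I = I_cm + Md² gives I = 0.0050233 + (1.8)(0.49)² = 0.4372 kg m².
Thin rod: I_cm = (1/12)ML² = (1/12)(1.34)(1.38)² = 0.21266 kg m²; axis through the centre, so I = 0.21266 kg m².
Total I = 1.2452 + 0.054626 + 0.4372 + 0.21266 = 1.9497 kg m².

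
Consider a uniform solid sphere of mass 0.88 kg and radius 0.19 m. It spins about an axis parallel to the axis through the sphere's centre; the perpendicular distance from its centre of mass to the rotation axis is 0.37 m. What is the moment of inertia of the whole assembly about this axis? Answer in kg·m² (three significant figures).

0.133

I_cm = (2/5)MR² = (2/5)(0.88)(0.19)² = 0.012707 kg·m²; centre at d = 0.37 m, so I = I_cm + Md² gives I = 0.012707 + (0.88)(0.37)² = 0.13318 kg·m².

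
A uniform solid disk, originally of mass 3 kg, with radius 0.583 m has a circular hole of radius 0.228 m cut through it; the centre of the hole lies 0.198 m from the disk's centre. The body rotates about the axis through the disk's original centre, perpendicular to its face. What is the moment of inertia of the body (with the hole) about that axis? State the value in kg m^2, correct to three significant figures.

0.480

Unpierced body about its centre: I₀ = (1/2)MR² = (1/2)(3)(0.583)² = 0.50983 kg m^2.
The removed disk has mass m = M·(r/R)² = (3)(0.228/0.583)² = 0.45883 kg (same uniform areal density).
Its moment of inertia about the rotation axis (parallel-axis theorem): I_hole = (1/2)mr² + md² = (1/2)(0.45883)(0.228)² + (0.45883)(0.198)² = 0.029914 kg m^2.
Treating the hole as negative mass, I = I₀ − I_hole = 0.50983 − 0.029914 = 0.47992 kg m^2.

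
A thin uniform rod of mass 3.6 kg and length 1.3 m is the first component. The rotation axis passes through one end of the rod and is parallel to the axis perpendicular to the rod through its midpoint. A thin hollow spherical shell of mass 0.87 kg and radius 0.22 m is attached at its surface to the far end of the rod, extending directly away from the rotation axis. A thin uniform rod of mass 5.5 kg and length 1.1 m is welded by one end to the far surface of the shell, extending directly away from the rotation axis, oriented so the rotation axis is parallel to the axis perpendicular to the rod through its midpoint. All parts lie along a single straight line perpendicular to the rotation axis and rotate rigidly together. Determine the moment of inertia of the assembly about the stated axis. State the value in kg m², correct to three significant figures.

Thin rod: I_cm = (1/12)ML² = (1/12)(3.6)(1.3)² = 0.507 kg m²; centre at d = 0.65 m, so the parallel axis theorem gives I = 0.507 + (3.6)(0.65)² = 2.028 kg m².
Spherical shell: I_cm = (2/3)MR² = (2/3)(0.87)(0.22)² = 0.028072 kg m²; centre at d = 0.65 + 0.65 + 0.22 = 1.52 m, so the parallel axis theorem gives I = 0.028072 + (0.87)(1.52)² = 2.0381 kg m².
Thin rod: I_cm = (1/12)ML² = (1/12)(5.5)(1.1)² = 0.55458 kg m²; centre at d = 0.65 + 0.65 + 0.22 + 0.22 + 0.55 = 2.29 m, so the parallel axis theorem gives I = 0.55458 + (5.5)(2.29)² = 29.397 kg m².
Total I = 2.028 + 2.0381 + 29.397 = 33.463 kg m².

33.5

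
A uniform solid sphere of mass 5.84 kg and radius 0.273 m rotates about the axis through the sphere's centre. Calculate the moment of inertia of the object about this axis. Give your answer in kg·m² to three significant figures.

0.174

I_cm = (2/5)MR² = (2/5)(5.84)(0.273)² = 0.1741 kg·m²; axis through the centre, so I = 0.1741 kg·m².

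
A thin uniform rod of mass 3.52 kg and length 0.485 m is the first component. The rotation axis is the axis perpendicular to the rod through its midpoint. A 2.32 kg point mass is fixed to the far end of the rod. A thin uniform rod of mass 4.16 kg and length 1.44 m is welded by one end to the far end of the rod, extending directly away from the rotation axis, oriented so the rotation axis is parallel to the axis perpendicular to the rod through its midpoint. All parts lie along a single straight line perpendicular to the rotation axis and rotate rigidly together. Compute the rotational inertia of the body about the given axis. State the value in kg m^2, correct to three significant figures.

Thin rod: I_cm = (1/12)ML² = (1/12)(3.52)(0.485)² = 0.068999 kg m^2; axis through the centre, so I = 0.068999 kg m^2.
Point mass: I_cm = 0; centre at d = 0.2425 m, so I = I_cm + Md² gives I = 0 + (2.32)(0.2425)² = 0.13643 kg m^2.
Thin rod: I_cm = (1/12)ML² = (1/12)(4.16)(1.44)² = 0.71885 kg m^2; centre at d = 0.2425 + 0.72 = 0.9625 m, so I = I_cm + Md² gives I = 0.71885 + (4.16)(0.9625)² = 4.5727 kg m^2.
Total I = 0.068999 + 0.13643 + 4.5727 = 4.7781 kg m^2.

4.78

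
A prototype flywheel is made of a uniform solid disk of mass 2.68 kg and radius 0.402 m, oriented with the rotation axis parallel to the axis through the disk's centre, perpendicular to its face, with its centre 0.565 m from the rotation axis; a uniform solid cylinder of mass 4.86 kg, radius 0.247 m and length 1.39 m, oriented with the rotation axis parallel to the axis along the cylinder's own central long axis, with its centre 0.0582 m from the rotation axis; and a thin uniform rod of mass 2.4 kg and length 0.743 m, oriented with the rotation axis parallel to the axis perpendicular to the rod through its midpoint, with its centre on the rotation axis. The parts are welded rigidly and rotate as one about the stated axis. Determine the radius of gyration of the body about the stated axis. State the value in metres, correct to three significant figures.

0.368

Solid disk: I_cm = (1/2)MR² = (1/2)(2.68)(0.402)² = 0.21655 kg·m²; centre at d = 0.565 m, so I = I_cm + Md² gives I = 0.21655 + (2.68)(0.565)² = 1.0721 kg·m².
Solid cylinder: I_cm = (1/2)MR² = (1/2)(4.86)(0.247)² = 0.14825 kg·m²; centre at d = 0.0582 m, so I = I_cm + Md² gives I = 0.14825 + (4.86)(0.0582)² = 0.16471 kg·m².
Thin rod: I_cm = (1/12)ML² = (1/12)(2.4)(0.743)² = 0.11041 kg·m²; axis through the centre, so I = 0.11041 kg·m².
Total I = 1.3472 kg·m²; total mass M = 9.94 kg.
k = √(I/M) = √(1.3472/9.94) = 0.36815 m.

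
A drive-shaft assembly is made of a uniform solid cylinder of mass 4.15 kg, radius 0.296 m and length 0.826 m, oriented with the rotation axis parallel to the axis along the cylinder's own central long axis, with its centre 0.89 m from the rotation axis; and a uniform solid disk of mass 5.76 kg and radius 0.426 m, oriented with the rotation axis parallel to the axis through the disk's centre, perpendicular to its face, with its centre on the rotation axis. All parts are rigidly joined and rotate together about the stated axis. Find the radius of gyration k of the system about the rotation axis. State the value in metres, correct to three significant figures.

Solid cylinder: I_cm = (1/2)MR² = (1/2)(4.15)(0.296)² = 0.1818 kg·m²; centre at d = 0.89 m, so I = I_cm + Md² gives I = 0.1818 + (4.15)(0.89)² = 3.469 kg·m².
Solid disk: I_cm = (1/2)MR² = (1/2)(5.76)(0.426)² = 0.52265 kg·m²; axis through the centre, so I = 0.52265 kg·m².
Total I = 3.9917 kg·m²; total mass M = 9.91 kg.
k = √(I/M) = √(3.9917/9.91) = 0.63466 m.

0.635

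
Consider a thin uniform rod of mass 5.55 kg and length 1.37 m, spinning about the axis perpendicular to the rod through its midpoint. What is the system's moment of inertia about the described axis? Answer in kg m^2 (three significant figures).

I_cm = (1/12)ML² = (1/12)(5.55)(1.37)² = 0.86807 kg m^2; axis through the centre, so I = 0.86807 kg m^2.

0.868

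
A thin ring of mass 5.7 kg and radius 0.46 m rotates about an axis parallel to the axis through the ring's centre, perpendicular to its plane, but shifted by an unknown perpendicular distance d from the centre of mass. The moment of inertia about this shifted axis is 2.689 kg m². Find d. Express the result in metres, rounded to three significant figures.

About the centre-of-mass axis, I_cm = MR² = (5.7)(0.46)² = 1.2061 kg m².
Parallel axis theorem: I = I_cm + Md², so Md² = 2.689 − 1.2061 = 1.4829 kg m².
d = √(1.4829 / 5.7) = 0.51005 m.

0.510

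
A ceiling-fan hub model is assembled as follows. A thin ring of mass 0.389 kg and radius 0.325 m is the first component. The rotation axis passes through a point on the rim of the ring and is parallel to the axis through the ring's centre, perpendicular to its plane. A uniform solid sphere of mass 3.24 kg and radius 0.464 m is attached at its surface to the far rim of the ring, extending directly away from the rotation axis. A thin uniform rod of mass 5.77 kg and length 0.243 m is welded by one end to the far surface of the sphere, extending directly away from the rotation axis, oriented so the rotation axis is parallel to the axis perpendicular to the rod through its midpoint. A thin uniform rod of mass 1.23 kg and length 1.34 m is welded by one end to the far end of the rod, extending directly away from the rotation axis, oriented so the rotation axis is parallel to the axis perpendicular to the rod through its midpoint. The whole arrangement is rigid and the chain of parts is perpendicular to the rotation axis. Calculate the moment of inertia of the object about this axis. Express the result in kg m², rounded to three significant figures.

Thin ring: I_cm = MR² = (0.389)(0.325)² = 0.041088 kg m²; centre at d = 0.325 m, so the parallel axis theorem gives I = 0.041088 + (0.389)(0.325)² = 0.082176 kg m².
Solid sphere: I_cm = (2/5)MR² = (2/5)(3.24)(0.464)² = 0.27902 kg m²; centre at d = 0.325 + 0.325 + 0.464 = 1.114 m, so the parallel axis theorem gives I = 0.27902 + (3.24)(1.114)² = 4.2999 kg m².
Thin rod: I_cm = (1/12)ML² = (1/12)(5.77)(0.243)² = 0.028393 kg m²; centre at d = 0.325 + 0.325 + 0.464 + 0.464 + 0.1215 = 1.6995 m, so the parallel axis theorem gives I = 0.028393 + (5.77)(1.6995)² = 16.694 kg m².
Thin rod: I_cm = (1/12)ML² = (1/12)(1.23)(1.34)² = 0.18405 kg m²; centre at d = 0.325 + 0.325 + 0.464 + 0.464 + 0.1215 + 0.1215 + 0.67 = 2.491 m, so the parallel axis theorem gives I = 0.18405 + (1.23)(2.491)² = 7.8163 kg m².
Total I = 0.082176 + 4.2999 + 16.694 + 7.8163 = 28.892 kg m².

28.9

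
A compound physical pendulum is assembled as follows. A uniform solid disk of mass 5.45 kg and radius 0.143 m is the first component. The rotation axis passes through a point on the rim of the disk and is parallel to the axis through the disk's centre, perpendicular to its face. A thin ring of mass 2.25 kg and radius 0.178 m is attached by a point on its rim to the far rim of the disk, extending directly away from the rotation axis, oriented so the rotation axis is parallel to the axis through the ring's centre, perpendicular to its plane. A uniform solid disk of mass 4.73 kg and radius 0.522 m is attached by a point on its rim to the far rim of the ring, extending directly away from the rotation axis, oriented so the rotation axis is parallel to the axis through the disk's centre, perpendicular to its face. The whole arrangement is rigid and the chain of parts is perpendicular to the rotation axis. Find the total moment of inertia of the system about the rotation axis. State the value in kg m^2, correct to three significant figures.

Solid disk: I_cm = (1/2)MR² = (1/2)(5.45)(0.143)² = 0.055724 kg m^2; centre at d = 0.143 m, so I = I_cm + Md² gives I = 0.055724 + (5.45)(0.143)² = 0.16717 kg m^2.
Thin ring: I_cm = MR² = (2.25)(0.178)² = 0.071289 kg m^2; centre at d = 0.143 + 0.143 + 0.178 = 0.464 m, so I = I_cm + Md² gives I = 0.071289 + (2.25)(0.464)² = 0.5557 kg m^2.
Solid disk: I_cm = (1/2)MR² = (1/2)(4.73)(0.522)² = 0.64442 kg m^2; centre at d = 0.143 + 0.143 + 0.178 + 0.178 + 0.522 = 1.164 m, so I = I_cm + Md² gives I = 0.64442 + (4.73)(1.164)² = 7.0531 kg m^2.
Total I = 0.16717 + 0.5557 + 7.0531 = 7.776 kg m^2.

7.78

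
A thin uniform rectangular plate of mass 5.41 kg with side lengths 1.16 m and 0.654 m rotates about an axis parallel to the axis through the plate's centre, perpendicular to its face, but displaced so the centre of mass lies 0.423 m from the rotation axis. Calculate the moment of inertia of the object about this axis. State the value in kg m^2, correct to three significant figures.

1.77

I_cm = (1/12)M(a²+b²) = (1/12)(5.41)[(1.16)² + (0.654)²] = 0.79947 kg m^2; centre at d = 0.423 m, so the parallel axis theorem gives I = 0.79947 + (5.41)(0.423)² = 1.7675 kg m^2.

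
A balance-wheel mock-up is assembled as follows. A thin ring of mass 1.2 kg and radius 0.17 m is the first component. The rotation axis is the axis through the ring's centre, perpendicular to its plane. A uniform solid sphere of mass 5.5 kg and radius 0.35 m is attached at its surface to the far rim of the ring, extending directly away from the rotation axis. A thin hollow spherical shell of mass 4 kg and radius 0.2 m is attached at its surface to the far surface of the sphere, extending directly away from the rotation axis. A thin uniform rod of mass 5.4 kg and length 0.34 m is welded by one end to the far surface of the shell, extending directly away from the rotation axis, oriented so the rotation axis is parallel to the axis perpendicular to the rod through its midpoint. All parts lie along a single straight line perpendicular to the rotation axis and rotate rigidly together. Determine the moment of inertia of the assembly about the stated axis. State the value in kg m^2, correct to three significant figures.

17.7

Thin ring: I_cm = MR² = (1.2)(0.17)² = 0.03468 kg m^2; axis through the centre, so I = 0.03468 kg m^2.
Solid sphere: I_cm = (2/5)MR² = (2/5)(5.5)(0.35)² = 0.2695 kg m^2; centre at d = 0.17 + 0.35 = 0.52 m, so I = I_cm + Md² gives I = 0.2695 + (5.5)(0.52)² = 1.7567 kg m^2.
Spherical shell: I_cm = (2/3)MR² = (2/3)(4)(0.2)² = 0.10667 kg m^2; centre at d = 0.17 + 0.35 + 0.35 + 0.2 = 1.07 m, so I = I_cm + Md² gives I = 0.10667 + (4)(1.07)² = 4.6863 kg m^2.
Thin rod: I_cm = (1/12)ML² = (1/12)(5.4)(0.34)² = 0.05202 kg m^2; centre at d = 0.17 + 0.35 + 0.35 + 0.2 + 0.2 + 0.17 = 1.44 m, so I = I_cm + Md² gives I = 0.05202 + (5.4)(1.44)² = 11.249 kg m^2.
Total I = 0.03468 + 1.7567 + 4.6863 + 11.249 = 17.727 kg m^2.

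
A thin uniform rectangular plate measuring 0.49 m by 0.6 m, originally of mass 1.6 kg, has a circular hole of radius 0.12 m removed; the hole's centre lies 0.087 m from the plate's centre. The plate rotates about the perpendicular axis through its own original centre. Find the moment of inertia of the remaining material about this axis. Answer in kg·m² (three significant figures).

Unpierced body about its centre: I₀ = (1/12)M(a²+b²) = (1/12)(1.6)[(0.49)² + (0.6)²] = 0.080013 kg·m².
The removed disk has mass m = M·πr²/(ab) = (1.6)·π(0.12)²/(0.49·0.6) = 0.2462 kg (same uniform areal density).
Its moment of inertia about the rotation axis (parallel-axis theorem): I_hole = (1/2)mr² + md² = (1/2)(0.2462)(0.12)² + (0.2462)(0.087)² = 0.0036361 kg·m².
Treating the hole as negative mass, I = I₀ − I_hole = 0.080013 − 0.0036361 = 0.076377 kg·m².

0.0764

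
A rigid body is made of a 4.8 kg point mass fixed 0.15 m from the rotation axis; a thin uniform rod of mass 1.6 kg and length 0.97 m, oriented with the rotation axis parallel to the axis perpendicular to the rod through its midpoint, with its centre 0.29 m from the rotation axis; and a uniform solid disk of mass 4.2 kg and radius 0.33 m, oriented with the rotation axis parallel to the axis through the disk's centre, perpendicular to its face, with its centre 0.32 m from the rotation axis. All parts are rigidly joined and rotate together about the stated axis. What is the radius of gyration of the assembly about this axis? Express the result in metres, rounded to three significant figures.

Point mass: I_cm = 0; centre at d = 0.15 m, so I = I_cm + Md² gives I = 0 + (4.8)(0.15)² = 0.108 kg m^2.
Thin rod: I_cm = (1/12)ML² = (1/12)(1.6)(0.97)² = 0.12545 kg m^2; centre at d = 0.29 m, so I = I_cm + Md² gives I = 0.12545 + (1.6)(0.29)² = 0.26001 kg m^2.
Solid disk: I_cm = (1/2)MR² = (1/2)(4.2)(0.33)² = 0.22869 kg m^2; centre at d = 0.32 m, so I = I_cm + Md² gives I = 0.22869 + (4.2)(0.32)² = 0.65877 kg m^2.
Total I = 1.0268 kg m^2; total mass M = 10.6 kg.
k = √(I/M) = √(1.0268/10.6) = 0.31123 m.

0.311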